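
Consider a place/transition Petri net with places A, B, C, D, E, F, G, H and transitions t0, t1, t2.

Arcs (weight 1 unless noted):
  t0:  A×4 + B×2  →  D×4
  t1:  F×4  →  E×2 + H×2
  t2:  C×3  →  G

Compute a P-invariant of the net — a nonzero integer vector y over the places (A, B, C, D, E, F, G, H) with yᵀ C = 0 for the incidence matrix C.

y = (A:1, B:-2, C:0, D:0, E:0, F:0, G:0, H:0)

Incidence matrix C (rows=places, cols=transitions):
       t0   t1   t2
    A  -4    0    0
    B  -2    0    0
    C   0    0   -3
    D   4    0    0
    E   0    2    0
    F   0   -4    0
    G   0    0    1
    H   0    2    0

Candidate y = [1, -2, 0, 0, 0, 0, 0, 0]; check y·C column-wise:
  col t0: 1·-4 + -2·-2 + 0·4 = 0
  col t1: 1·0 + -2·0 + 0·2 + 0·-4 + 0·2 = 0
  col t2: 1·0 + -2·0 + 0·-3 + 0·1 = 0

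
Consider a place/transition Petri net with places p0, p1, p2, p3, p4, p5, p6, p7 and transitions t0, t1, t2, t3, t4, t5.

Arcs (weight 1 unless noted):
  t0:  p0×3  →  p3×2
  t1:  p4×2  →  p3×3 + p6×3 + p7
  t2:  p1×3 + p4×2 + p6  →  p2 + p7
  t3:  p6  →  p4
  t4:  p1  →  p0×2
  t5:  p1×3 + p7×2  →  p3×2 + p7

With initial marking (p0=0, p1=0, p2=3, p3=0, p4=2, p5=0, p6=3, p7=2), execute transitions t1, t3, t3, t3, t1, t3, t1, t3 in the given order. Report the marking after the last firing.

step 1: fire t1:  (p0=0, p1=0, p2=3, p3=0, p4=2, p5=0, p6=3, p7=2) → (p0=0, p1=0, p2=3, p3=3, p4=0, p5=0, p6=6, p7=3)
step 2: fire t3:  (p0=0, p1=0, p2=3, p3=3, p4=0, p5=0, p6=6, p7=3) → (p0=0, p1=0, p2=3, p3=3, p4=1, p5=0, p6=5, p7=3)
step 3: fire t3:  (p0=0, p1=0, p2=3, p3=3, p4=1, p5=0, p6=5, p7=3) → (p0=0, p1=0, p2=3, p3=3, p4=2, p5=0, p6=4, p7=3)
step 4: fire t3:  (p0=0, p1=0, p2=3, p3=3, p4=2, p5=0, p6=4, p7=3) → (p0=0, p1=0, p2=3, p3=3, p4=3, p5=0, p6=3, p7=3)
step 5: fire t1:  (p0=0, p1=0, p2=3, p3=3, p4=3, p5=0, p6=3, p7=3) → (p0=0, p1=0, p2=3, p3=6, p4=1, p5=0, p6=6, p7=4)
step 6: fire t3:  (p0=0, p1=0, p2=3, p3=6, p4=1, p5=0, p6=6, p7=4) → (p0=0, p1=0, p2=3, p3=6, p4=2, p5=0, p6=5, p7=4)
step 7: fire t1:  (p0=0, p1=0, p2=3, p3=6, p4=2, p5=0, p6=5, p7=4) → (p0=0, p1=0, p2=3, p3=9, p4=0, p5=0, p6=8, p7=5)
step 8: fire t3:  (p0=0, p1=0, p2=3, p3=9, p4=0, p5=0, p6=8, p7=5) → (p0=0, p1=0, p2=3, p3=9, p4=1, p5=0, p6=7, p7=5)

(p0=0, p1=0, p2=3, p3=9, p4=1, p5=0, p6=7, p7=5)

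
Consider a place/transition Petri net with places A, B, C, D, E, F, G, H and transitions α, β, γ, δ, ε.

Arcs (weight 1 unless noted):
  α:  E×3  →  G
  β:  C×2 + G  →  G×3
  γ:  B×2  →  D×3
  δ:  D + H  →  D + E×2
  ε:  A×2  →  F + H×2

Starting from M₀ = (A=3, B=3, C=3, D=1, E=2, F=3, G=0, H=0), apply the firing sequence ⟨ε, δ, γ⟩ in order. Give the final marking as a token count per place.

step 1: fire ε:  (A=3, B=3, C=3, D=1, E=2, F=3, G=0, H=0) → (A=1, B=3, C=3, D=1, E=2, F=4, G=0, H=2)
step 2: fire δ:  (A=1, B=3, C=3, D=1, E=2, F=4, G=0, H=2) → (A=1, B=3, C=3, D=1, E=4, F=4, G=0, H=1)
step 3: fire γ:  (A=1, B=3, C=3, D=1, E=4, F=4, G=0, H=1) → (A=1, B=1, C=3, D=4, E=4, F=4, G=0, H=1)

(A=1, B=1, C=3, D=4, E=4, F=4, G=0, H=1)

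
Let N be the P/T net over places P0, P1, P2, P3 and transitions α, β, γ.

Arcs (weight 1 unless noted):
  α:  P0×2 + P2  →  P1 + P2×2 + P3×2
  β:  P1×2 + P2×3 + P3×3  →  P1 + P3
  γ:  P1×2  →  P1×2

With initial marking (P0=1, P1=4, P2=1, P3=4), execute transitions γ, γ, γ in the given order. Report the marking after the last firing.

step 1: fire γ:  (P0=1, P1=4, P2=1, P3=4) → (P0=1, P1=4, P2=1, P3=4)
step 2: fire γ:  (P0=1, P1=4, P2=1, P3=4) → (P0=1, P1=4, P2=1, P3=4)
step 3: fire γ:  (P0=1, P1=4, P2=1, P3=4) → (P0=1, P1=4, P2=1, P3=4)

(P0=1, P1=4, P2=1, P3=4)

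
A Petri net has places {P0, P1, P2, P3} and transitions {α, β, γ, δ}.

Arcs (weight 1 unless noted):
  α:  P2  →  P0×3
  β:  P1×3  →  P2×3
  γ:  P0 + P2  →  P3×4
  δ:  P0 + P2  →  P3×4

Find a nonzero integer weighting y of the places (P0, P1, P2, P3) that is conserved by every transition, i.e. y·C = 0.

y = (P0:1, P1:3, P2:3, P3:1)

Incidence matrix C (rows=places, cols=transitions):
        α    β    γ    δ
   P0   3    0   -1   -1
   P1   0   -3    0    0
   P2  -1    3   -1   -1
   P3   0    0    4    4

Candidate y = [1, 3, 3, 1]; check y·C column-wise:
  col α: 1·3 + 3·0 + 3·-1 + 1·0 = 0
  col β: 1·0 + 3·-3 + 3·3 + 1·0 = 0
  col γ: 1·-1 + 3·0 + 3·-1 + 1·4 = 0
  col δ: 1·-1 + 3·0 + 3·-1 + 1·4 = 0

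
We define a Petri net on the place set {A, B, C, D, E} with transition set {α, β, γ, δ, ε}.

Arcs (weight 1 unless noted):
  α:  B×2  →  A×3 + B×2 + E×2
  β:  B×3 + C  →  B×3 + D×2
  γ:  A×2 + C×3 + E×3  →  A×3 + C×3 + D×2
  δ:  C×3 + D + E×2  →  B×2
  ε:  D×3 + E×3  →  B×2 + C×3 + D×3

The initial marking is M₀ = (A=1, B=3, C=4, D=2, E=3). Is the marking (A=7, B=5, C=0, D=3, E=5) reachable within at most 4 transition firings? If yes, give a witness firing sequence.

YES — reachable via ⟨α, α, β, δ⟩ (4 firings)

step 1: fire α:  (A=1, B=3, C=4, D=2, E=3) → (A=4, B=3, C=4, D=2, E=5)
step 2: fire α:  (A=4, B=3, C=4, D=2, E=5) → (A=7, B=3, C=4, D=2, E=7)
step 3: fire β:  (A=7, B=3, C=4, D=2, E=7) → (A=7, B=3, C=3, D=4, E=7)
step 4: fire δ:  (A=7, B=3, C=3, D=4, E=7) → (A=7, B=5, C=0, D=3, E=5)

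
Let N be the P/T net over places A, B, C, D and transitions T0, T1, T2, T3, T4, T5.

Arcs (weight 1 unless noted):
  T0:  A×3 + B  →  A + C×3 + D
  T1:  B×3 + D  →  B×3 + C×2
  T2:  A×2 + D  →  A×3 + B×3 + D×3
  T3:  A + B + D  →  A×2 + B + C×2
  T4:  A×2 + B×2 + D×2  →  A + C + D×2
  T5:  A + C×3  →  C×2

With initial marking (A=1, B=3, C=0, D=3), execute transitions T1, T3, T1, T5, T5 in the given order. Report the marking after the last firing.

(A=0, B=3, C=4, D=0)

step 1: fire T1:  (A=1, B=3, C=0, D=3) → (A=1, B=3, C=2, D=2)
step 2: fire T3:  (A=1, B=3, C=2, D=2) → (A=2, B=3, C=4, D=1)
step 3: fire T1:  (A=2, B=3, C=4, D=1) → (A=2, B=3, C=6, D=0)
step 4: fire T5:  (A=2, B=3, C=6, D=0) → (A=1, B=3, C=5, D=0)
step 5: fire T5:  (A=1, B=3, C=5, D=0) → (A=0, B=3, C=4, D=0)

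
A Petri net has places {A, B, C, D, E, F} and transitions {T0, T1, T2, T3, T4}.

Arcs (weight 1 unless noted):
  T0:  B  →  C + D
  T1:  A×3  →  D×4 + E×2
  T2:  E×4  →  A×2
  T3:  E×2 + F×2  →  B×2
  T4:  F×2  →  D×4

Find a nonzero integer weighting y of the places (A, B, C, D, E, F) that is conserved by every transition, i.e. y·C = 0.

Incidence matrix C (rows=places, cols=transitions):
       T0   T1   T2   T3   T4
    A   0   -3    2    0    0
    B  -1    0    0    2    0
    C   1    0    0    0    0
    D   1    4    0    0    4
    E   0    2   -4   -2    0
    F   0    0    0   -2   -2

Candidate y = [2, 3, 2, 1, 1, 2]; check y·C column-wise:
  col T0: 2·0 + 3·-1 + 2·1 + 1·1 + 1·0 + 2·0 = 0
  col T1: 2·-3 + 3·0 + 2·0 + 1·4 + 1·2 + 2·0 = 0
  col T2: 2·2 + 3·0 + 2·0 + 1·0 + 1·-4 + 2·0 = 0
  col T3: 2·0 + 3·2 + 2·0 + 1·0 + 1·-2 + 2·-2 = 0
  col T4: 2·0 + 3·0 + 2·0 + 1·4 + 1·0 + 2·-2 = 0

y = (A:2, B:3, C:2, D:1, E:1, F:2)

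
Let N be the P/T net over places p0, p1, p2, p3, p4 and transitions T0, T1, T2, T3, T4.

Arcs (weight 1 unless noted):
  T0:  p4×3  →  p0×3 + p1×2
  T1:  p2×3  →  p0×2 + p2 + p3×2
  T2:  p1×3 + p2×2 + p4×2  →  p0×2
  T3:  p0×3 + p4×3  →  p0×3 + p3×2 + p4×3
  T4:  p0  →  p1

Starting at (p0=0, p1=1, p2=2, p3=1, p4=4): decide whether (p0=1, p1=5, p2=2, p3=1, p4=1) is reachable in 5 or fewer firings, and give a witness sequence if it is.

step 1: fire T0:  (p0=0, p1=1, p2=2, p3=1, p4=4) → (p0=3, p1=3, p2=2, p3=1, p4=1)
step 2: fire T4:  (p0=3, p1=3, p2=2, p3=1, p4=1) → (p0=2, p1=4, p2=2, p3=1, p4=1)
step 3: fire T4:  (p0=2, p1=4, p2=2, p3=1, p4=1) → (p0=1, p1=5, p2=2, p3=1, p4=1)

YES — reachable via ⟨T0, T4, T4⟩ (3 firings)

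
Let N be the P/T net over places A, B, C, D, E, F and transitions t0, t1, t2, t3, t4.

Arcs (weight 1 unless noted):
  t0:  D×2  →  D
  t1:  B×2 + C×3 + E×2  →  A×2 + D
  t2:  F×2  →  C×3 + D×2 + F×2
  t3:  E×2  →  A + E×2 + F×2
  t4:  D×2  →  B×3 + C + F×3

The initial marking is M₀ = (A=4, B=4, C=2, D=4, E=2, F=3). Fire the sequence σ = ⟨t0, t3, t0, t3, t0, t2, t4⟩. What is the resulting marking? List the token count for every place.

step 1: fire t0:  (A=4, B=4, C=2, D=4, E=2, F=3) → (A=4, B=4, C=2, D=3, E=2, F=3)
step 2: fire t3:  (A=4, B=4, C=2, D=3, E=2, F=3) → (A=5, B=4, C=2, D=3, E=2, F=5)
step 3: fire t0:  (A=5, B=4, C=2, D=3, E=2, F=5) → (A=5, B=4, C=2, D=2, E=2, F=5)
step 4: fire t3:  (A=5, B=4, C=2, D=2, E=2, F=5) → (A=6, B=4, C=2, D=2, E=2, F=7)
step 5: fire t0:  (A=6, B=4, C=2, D=2, E=2, F=7) → (A=6, B=4, C=2, D=1, E=2, F=7)
step 6: fire t2:  (A=6, B=4, C=2, D=1, E=2, F=7) → (A=6, B=4, C=5, D=3, E=2, F=7)
step 7: fire t4:  (A=6, B=4, C=5, D=3, E=2, F=7) → (A=6, B=7, C=6, D=1, E=2, F=10)

(A=6, B=7, C=6, D=1, E=2, F=10)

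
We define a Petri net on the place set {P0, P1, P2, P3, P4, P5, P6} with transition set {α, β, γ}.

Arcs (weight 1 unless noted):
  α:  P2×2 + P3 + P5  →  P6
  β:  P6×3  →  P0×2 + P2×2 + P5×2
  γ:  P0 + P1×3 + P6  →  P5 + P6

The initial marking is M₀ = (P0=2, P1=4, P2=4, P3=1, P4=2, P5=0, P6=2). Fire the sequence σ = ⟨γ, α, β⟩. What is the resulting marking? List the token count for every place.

(P0=3, P1=1, P2=4, P3=0, P4=2, P5=2, P6=0)

step 1: fire γ:  (P0=2, P1=4, P2=4, P3=1, P4=2, P5=0, P6=2) → (P0=1, P1=1, P2=4, P3=1, P4=2, P5=1, P6=2)
step 2: fire α:  (P0=1, P1=1, P2=4, P3=1, P4=2, P5=1, P6=2) → (P0=1, P1=1, P2=2, P3=0, P4=2, P5=0, P6=3)
step 3: fire β:  (P0=1, P1=1, P2=2, P3=0, P4=2, P5=0, P6=3) → (P0=3, P1=1, P2=4, P3=0, P4=2, P5=2, P6=0)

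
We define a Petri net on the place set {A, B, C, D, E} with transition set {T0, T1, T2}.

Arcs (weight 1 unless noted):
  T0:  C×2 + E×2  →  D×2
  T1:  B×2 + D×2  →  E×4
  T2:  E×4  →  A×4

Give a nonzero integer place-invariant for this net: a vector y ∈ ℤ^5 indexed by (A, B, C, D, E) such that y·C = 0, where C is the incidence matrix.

Incidence matrix C (rows=places, cols=transitions):
       T0   T1   T2
    A   0    0    4
    B   0   -2    0
    C  -2    0    0
    D   2   -2    0
    E  -2    4   -4

Candidate y = [0, 1, -1, -1, 0]; check y·C column-wise:
  col T0: 1·0 + -1·-2 + -1·2 + 0·-2 = 0
  col T1: 1·-2 + -1·0 + -1·-2 + 0·4 = 0
  col T2: 0·4 + 1·0 + -1·0 + -1·0 + 0·-4 = 0

y = (A:0, B:1, C:-1, D:-1, E:0)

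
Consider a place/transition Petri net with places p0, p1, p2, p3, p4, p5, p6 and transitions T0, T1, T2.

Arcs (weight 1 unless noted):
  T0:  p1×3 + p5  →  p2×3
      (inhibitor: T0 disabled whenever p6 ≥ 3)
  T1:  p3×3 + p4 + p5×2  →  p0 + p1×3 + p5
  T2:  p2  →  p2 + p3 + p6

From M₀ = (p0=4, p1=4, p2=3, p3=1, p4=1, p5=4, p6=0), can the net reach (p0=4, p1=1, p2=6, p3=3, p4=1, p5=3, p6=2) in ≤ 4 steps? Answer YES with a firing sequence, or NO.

step 1: fire T0:  (p0=4, p1=4, p2=3, p3=1, p4=1, p5=4, p6=0) → (p0=4, p1=1, p2=6, p3=1, p4=1, p5=3, p6=0)
step 2: fire T2:  (p0=4, p1=1, p2=6, p3=1, p4=1, p5=3, p6=0) → (p0=4, p1=1, p2=6, p3=2, p4=1, p5=3, p6=1)
step 3: fire T2:  (p0=4, p1=1, p2=6, p3=2, p4=1, p5=3, p6=1) → (p0=4, p1=1, p2=6, p3=3, p4=1, p5=3, p6=2)

YES — reachable via ⟨T0, T2, T2⟩ (3 firings)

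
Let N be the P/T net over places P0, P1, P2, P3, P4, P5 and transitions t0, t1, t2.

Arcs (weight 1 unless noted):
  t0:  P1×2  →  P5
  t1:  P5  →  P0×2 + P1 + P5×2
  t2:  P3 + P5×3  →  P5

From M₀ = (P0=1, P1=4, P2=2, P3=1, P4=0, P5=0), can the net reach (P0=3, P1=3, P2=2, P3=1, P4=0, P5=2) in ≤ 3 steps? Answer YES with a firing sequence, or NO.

YES — reachable via ⟨t0, t1⟩ (2 firings)

step 1: fire t0:  (P0=1, P1=4, P2=2, P3=1, P4=0, P5=0) → (P0=1, P1=2, P2=2, P3=1, P4=0, P5=1)
step 2: fire t1:  (P0=1, P1=2, P2=2, P3=1, P4=0, P5=1) → (P0=3, P1=3, P2=2, P3=1, P4=0, P5=2)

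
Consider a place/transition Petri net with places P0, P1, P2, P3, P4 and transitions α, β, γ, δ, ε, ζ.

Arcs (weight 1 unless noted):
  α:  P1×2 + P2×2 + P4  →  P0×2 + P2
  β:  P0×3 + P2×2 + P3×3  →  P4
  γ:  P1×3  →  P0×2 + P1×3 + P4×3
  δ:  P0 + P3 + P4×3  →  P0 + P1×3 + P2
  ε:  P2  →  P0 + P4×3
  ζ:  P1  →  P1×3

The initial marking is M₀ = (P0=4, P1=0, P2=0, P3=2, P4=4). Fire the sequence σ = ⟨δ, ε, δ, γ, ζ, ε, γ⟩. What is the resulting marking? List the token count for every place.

(P0=10, P1=8, P2=0, P3=0, P4=10)

step 1: fire δ:  (P0=4, P1=0, P2=0, P3=2, P4=4) → (P0=4, P1=3, P2=1, P3=1, P4=1)
step 2: fire ε:  (P0=4, P1=3, P2=1, P3=1, P4=1) → (P0=5, P1=3, P2=0, P3=1, P4=4)
step 3: fire δ:  (P0=5, P1=3, P2=0, P3=1, P4=4) → (P0=5, P1=6, P2=1, P3=0, P4=1)
step 4: fire γ:  (P0=5, P1=6, P2=1, P3=0, P4=1) → (P0=7, P1=6, P2=1, P3=0, P4=4)
step 5: fire ζ:  (P0=7, P1=6, P2=1, P3=0, P4=4) → (P0=7, P1=8, P2=1, P3=0, P4=4)
step 6: fire ε:  (P0=7, P1=8, P2=1, P3=0, P4=4) → (P0=8, P1=8, P2=0, P3=0, P4=7)
step 7: fire γ:  (P0=8, P1=8, P2=0, P3=0, P4=7) → (P0=10, P1=8, P2=0, P3=0, P4=10)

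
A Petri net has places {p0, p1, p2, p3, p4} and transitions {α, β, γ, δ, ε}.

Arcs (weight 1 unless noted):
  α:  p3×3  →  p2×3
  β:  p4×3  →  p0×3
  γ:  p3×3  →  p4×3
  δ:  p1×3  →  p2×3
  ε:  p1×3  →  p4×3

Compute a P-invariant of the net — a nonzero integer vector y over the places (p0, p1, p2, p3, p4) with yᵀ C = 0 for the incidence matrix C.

y = (p0:1, p1:1, p2:1, p3:1, p4:1)

Incidence matrix C (rows=places, cols=transitions):
        α    β    γ    δ    ε
   p0   0    3    0    0    0
   p1   0    0    0   -3   -3
   p2   3    0    0    3    0
   p3  -3    0   -3    0    0
   p4   0   -3    3    0    3

Candidate y = [1, 1, 1, 1, 1]; check y·C column-wise:
  col α: 1·0 + 1·0 + 1·3 + 1·-3 + 1·0 = 0
  col β: 1·3 + 1·0 + 1·0 + 1·0 + 1·-3 = 0
  col γ: 1·0 + 1·0 + 1·0 + 1·-3 + 1·3 = 0
  col δ: 1·0 + 1·-3 + 1·3 + 1·0 + 1·0 = 0
  col ε: 1·0 + 1·-3 + 1·0 + 1·0 + 1·3 = 0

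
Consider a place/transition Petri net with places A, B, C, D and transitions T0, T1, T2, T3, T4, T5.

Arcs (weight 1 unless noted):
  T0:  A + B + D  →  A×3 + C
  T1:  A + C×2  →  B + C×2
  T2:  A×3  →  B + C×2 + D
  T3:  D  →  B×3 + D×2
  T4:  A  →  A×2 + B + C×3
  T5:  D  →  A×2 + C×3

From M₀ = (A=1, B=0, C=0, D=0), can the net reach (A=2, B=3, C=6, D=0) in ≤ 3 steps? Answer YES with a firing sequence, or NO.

step 1: fire T4:  (A=1, B=0, C=0, D=0) → (A=2, B=1, C=3, D=0)
step 2: fire T1:  (A=2, B=1, C=3, D=0) → (A=1, B=2, C=3, D=0)
step 3: fire T4:  (A=1, B=2, C=3, D=0) → (A=2, B=3, C=6, D=0)

YES — reachable via ⟨T4, T1, T4⟩ (3 firings)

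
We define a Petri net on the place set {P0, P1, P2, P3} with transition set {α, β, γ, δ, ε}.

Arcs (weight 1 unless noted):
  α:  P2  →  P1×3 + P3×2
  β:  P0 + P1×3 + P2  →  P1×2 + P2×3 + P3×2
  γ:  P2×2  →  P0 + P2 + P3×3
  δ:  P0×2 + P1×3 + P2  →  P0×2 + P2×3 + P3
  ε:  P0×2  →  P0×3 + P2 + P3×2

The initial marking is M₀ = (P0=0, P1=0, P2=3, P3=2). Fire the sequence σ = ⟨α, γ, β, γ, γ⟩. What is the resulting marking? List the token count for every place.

(P0=2, P1=2, P2=1, P3=15)

step 1: fire α:  (P0=0, P1=0, P2=3, P3=2) → (P0=0, P1=3, P2=2, P3=4)
step 2: fire γ:  (P0=0, P1=3, P2=2, P3=4) → (P0=1, P1=3, P2=1, P3=7)
step 3: fire β:  (P0=1, P1=3, P2=1, P3=7) → (P0=0, P1=2, P2=3, P3=9)
step 4: fire γ:  (P0=0, P1=2, P2=3, P3=9) → (P0=1, P1=2, P2=2, P3=12)
step 5: fire γ:  (P0=1, P1=2, P2=2, P3=12) → (P0=2, P1=2, P2=1, P3=15)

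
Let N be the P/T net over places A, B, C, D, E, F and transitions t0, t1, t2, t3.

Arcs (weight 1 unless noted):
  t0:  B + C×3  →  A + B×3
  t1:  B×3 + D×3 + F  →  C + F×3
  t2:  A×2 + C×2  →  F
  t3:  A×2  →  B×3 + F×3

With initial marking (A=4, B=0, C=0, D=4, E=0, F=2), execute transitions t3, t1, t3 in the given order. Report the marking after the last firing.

(A=0, B=3, C=1, D=1, E=0, F=10)

step 1: fire t3:  (A=4, B=0, C=0, D=4, E=0, F=2) → (A=2, B=3, C=0, D=4, E=0, F=5)
step 2: fire t1:  (A=2, B=3, C=0, D=4, E=0, F=5) → (A=2, B=0, C=1, D=1, E=0, F=7)
step 3: fire t3:  (A=2, B=0, C=1, D=1, E=0, F=7) → (A=0, B=3, C=1, D=1, E=0, F=10)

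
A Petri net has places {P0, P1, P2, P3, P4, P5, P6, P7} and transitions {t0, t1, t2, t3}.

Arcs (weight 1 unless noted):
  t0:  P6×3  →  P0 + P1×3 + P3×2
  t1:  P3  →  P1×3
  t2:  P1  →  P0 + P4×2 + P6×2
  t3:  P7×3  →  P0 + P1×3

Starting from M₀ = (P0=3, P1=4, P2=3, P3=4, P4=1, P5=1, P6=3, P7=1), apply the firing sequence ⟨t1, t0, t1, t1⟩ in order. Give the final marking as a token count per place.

(P0=4, P1=16, P2=3, P3=3, P4=1, P5=1, P6=0, P7=1)

step 1: fire t1:  (P0=3, P1=4, P2=3, P3=4, P4=1, P5=1, P6=3, P7=1) → (P0=3, P1=7, P2=3, P3=3, P4=1, P5=1, P6=3, P7=1)
step 2: fire t0:  (P0=3, P1=7, P2=3, P3=3, P4=1, P5=1, P6=3, P7=1) → (P0=4, P1=10, P2=3, P3=5, P4=1, P5=1, P6=0, P7=1)
step 3: fire t1:  (P0=4, P1=10, P2=3, P3=5, P4=1, P5=1, P6=0, P7=1) → (P0=4, P1=13, P2=3, P3=4, P4=1, P5=1, P6=0, P7=1)
step 4: fire t1:  (P0=4, P1=13, P2=3, P3=4, P4=1, P5=1, P6=0, P7=1) → (P0=4, P1=16, P2=3, P3=3, P4=1, P5=1, P6=0, P7=1)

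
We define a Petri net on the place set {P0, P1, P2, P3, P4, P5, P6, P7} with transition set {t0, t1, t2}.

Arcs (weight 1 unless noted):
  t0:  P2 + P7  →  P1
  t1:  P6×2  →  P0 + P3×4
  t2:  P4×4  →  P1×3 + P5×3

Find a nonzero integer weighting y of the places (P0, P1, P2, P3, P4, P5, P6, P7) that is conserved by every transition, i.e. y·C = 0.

Incidence matrix C (rows=places, cols=transitions):
       t0   t1   t2
   P0   0    1    0
   P1   1    0    3
   P2  -1    0    0
   P3   0    4    0
   P4   0    0   -4
   P5   0    0    3
   P6   0   -2    0
   P7  -1    0    0

Candidate y = [4, 0, 0, -1, 0, 0, 0, 0]; check y·C column-wise:
  col t0: 4·0 + 0·1 + 0·-1 + -1·0 + 0·-1 = 0
  col t1: 4·1 + -1·4 + 0·-2 = 0
  col t2: 4·0 + 0·3 + -1·0 + 0·-4 + 0·3 = 0

y = (P0:4, P1:0, P2:0, P3:-1, P4:0, P5:0, P6:0, P7:0)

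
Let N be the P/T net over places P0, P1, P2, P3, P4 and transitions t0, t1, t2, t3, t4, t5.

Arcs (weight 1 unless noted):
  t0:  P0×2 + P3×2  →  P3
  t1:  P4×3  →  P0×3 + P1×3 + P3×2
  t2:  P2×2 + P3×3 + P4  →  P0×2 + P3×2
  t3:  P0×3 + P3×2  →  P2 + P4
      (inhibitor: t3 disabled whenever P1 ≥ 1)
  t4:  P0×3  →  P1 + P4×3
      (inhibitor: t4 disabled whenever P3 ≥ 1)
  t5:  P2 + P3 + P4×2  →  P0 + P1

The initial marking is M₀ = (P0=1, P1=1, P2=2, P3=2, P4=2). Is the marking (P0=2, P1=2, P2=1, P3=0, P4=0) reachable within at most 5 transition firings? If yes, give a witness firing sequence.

depth 0: 1 marking
depth 1: 2 markings reached so far
depth 2: 2 markings reached so far
(frontier empty at depth 2; search complete)
target is not among the 2 markings reachable within 5 steps

NO — not reachable within 5 firings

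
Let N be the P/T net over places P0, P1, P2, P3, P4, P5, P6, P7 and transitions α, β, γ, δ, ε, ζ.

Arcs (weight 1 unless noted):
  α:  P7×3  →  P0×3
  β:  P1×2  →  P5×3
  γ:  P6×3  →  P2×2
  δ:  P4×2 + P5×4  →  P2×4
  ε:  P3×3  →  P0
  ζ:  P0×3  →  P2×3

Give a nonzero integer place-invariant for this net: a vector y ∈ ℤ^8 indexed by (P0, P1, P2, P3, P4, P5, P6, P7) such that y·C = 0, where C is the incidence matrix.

y = (P0:0, P1:3, P2:0, P3:0, P4:-4, P5:2, P6:0, P7:0)

Incidence matrix C (rows=places, cols=transitions):
        α    β    γ    δ    ε    ζ
   P0   3    0    0    0    1   -3
   P1   0   -2    0    0    0    0
   P2   0    0    2    4    0    3
   P3   0    0    0    0   -3    0
   P4   0    0    0   -2    0    0
   P5   0    3    0   -4    0    0
   P6   0    0   -3    0    0    0
   P7  -3    0    0    0    0    0

Candidate y = [0, 3, 0, 0, -4, 2, 0, 0]; check y·C column-wise:
  col α: 0·3 + 3·0 + -4·0 + 2·0 + 0·-3 = 0
  col β: 3·-2 + -4·0 + 2·3 = 0
  col γ: 3·0 + 0·2 + -4·0 + 2·0 + 0·-3 = 0
  col δ: 3·0 + 0·4 + -4·-2 + 2·-4 = 0
  col ε: 0·1 + 3·0 + 0·-3 + -4·0 + 2·0 = 0
  col ζ: 0·-3 + 3·0 + 0·3 + -4·0 + 2·0 = 0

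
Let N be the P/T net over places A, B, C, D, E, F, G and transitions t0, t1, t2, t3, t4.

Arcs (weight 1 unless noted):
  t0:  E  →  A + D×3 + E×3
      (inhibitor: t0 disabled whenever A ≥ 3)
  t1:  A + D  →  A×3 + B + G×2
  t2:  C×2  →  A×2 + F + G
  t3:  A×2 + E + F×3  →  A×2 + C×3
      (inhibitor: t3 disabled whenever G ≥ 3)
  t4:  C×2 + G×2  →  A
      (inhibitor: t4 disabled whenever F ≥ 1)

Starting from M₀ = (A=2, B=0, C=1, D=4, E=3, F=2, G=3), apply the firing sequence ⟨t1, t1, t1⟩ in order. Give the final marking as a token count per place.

step 1: fire t1:  (A=2, B=0, C=1, D=4, E=3, F=2, G=3) → (A=4, B=1, C=1, D=3, E=3, F=2, G=5)
step 2: fire t1:  (A=4, B=1, C=1, D=3, E=3, F=2, G=5) → (A=6, B=2, C=1, D=2, E=3, F=2, G=7)
step 3: fire t1:  (A=6, B=2, C=1, D=2, E=3, F=2, G=7) → (A=8, B=3, C=1, D=1, E=3, F=2, G=9)

(A=8, B=3, C=1, D=1, E=3, F=2, G=9)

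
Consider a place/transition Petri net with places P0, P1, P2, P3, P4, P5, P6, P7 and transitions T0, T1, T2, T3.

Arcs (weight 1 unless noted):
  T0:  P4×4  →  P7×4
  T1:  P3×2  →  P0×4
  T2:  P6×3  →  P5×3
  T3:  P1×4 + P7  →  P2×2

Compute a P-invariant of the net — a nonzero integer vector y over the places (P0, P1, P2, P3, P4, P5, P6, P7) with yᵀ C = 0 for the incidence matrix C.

y = (P0:0, P1:1, P2:2, P3:0, P4:0, P5:0, P6:0, P7:0)

Incidence matrix C (rows=places, cols=transitions):
       T0   T1   T2   T3
   P0   0    4    0    0
   P1   0    0    0   -4
   P2   0    0    0    2
   P3   0   -2    0    0
   P4  -4    0    0    0
   P5   0    0    3    0
   P6   0    0   -3    0
   P7   4    0    0   -1

Candidate y = [0, 1, 2, 0, 0, 0, 0, 0]; check y·C column-wise:
  col T0: 1·0 + 2·0 + 0·-4 + 0·4 = 0
  col T1: 0·4 + 1·0 + 2·0 + 0·-2 = 0
  col T2: 1·0 + 2·0 + 0·3 + 0·-3 = 0
  col T3: 1·-4 + 2·2 + 0·-1 = 0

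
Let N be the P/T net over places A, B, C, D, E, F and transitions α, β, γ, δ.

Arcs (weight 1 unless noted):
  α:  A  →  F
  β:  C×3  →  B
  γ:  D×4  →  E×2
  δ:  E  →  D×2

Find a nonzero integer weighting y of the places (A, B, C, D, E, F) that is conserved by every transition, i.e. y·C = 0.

y = (A:0, B:3, C:1, D:0, E:0, F:0)

Incidence matrix C (rows=places, cols=transitions):
        α    β    γ    δ
    A  -1    0    0    0
    B   0    1    0    0
    C   0   -3    0    0
    D   0    0   -4    2
    E   0    0    2   -1
    F   1    0    0    0

Candidate y = [0, 3, 1, 0, 0, 0]; check y·C column-wise:
  col α: 0·-1 + 3·0 + 1·0 + 0·1 = 0
  col β: 3·1 + 1·-3 = 0
  col γ: 3·0 + 1·0 + 0·-4 + 0·2 = 0
  col δ: 3·0 + 1·0 + 0·2 + 0·-1 = 0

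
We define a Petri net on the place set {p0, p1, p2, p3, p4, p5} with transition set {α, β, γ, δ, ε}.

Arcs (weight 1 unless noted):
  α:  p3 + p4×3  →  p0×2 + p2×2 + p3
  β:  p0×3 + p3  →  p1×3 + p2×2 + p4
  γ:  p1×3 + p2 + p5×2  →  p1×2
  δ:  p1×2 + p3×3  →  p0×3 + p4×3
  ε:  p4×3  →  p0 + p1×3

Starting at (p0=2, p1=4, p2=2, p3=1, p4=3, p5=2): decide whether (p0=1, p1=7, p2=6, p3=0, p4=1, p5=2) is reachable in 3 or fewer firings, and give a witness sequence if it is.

step 1: fire α:  (p0=2, p1=4, p2=2, p3=1, p4=3, p5=2) → (p0=4, p1=4, p2=4, p3=1, p4=0, p5=2)
step 2: fire β:  (p0=4, p1=4, p2=4, p3=1, p4=0, p5=2) → (p0=1, p1=7, p2=6, p3=0, p4=1, p5=2)

YES — reachable via ⟨α, β⟩ (2 firings)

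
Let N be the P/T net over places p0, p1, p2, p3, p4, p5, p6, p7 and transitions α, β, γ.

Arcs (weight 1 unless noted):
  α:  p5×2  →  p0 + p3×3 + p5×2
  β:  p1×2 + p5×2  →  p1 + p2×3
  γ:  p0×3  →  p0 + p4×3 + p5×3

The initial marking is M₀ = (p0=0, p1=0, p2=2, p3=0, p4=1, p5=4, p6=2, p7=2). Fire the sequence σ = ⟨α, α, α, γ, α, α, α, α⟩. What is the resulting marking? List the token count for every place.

step 1: fire α:  (p0=0, p1=0, p2=2, p3=0, p4=1, p5=4, p6=2, p7=2) → (p0=1, p1=0, p2=2, p3=3, p4=1, p5=4, p6=2, p7=2)
step 2: fire α:  (p0=1, p1=0, p2=2, p3=3, p4=1, p5=4, p6=2, p7=2) → (p0=2, p1=0, p2=2, p3=6, p4=1, p5=4, p6=2, p7=2)
step 3: fire α:  (p0=2, p1=0, p2=2, p3=6, p4=1, p5=4, p6=2, p7=2) → (p0=3, p1=0, p2=2, p3=9, p4=1, p5=4, p6=2, p7=2)
step 4: fire γ:  (p0=3, p1=0, p2=2, p3=9, p4=1, p5=4, p6=2, p7=2) → (p0=1, p1=0, p2=2, p3=9, p4=4, p5=7, p6=2, p7=2)
step 5: fire α:  (p0=1, p1=0, p2=2, p3=9, p4=4, p5=7, p6=2, p7=2) → (p0=2, p1=0, p2=2, p3=12, p4=4, p5=7, p6=2, p7=2)
step 6: fire α:  (p0=2, p1=0, p2=2, p3=12, p4=4, p5=7, p6=2, p7=2) → (p0=3, p1=0, p2=2, p3=15, p4=4, p5=7, p6=2, p7=2)
step 7: fire α:  (p0=3, p1=0, p2=2, p3=15, p4=4, p5=7, p6=2, p7=2) → (p0=4, p1=0, p2=2, p3=18, p4=4, p5=7, p6=2, p7=2)
step 8: fire α:  (p0=4, p1=0, p2=2, p3=18, p4=4, p5=7, p6=2, p7=2) → (p0=5, p1=0, p2=2, p3=21, p4=4, p5=7, p6=2, p7=2)

(p0=5, p1=0, p2=2, p3=21, p4=4, p5=7, p6=2, p7=2)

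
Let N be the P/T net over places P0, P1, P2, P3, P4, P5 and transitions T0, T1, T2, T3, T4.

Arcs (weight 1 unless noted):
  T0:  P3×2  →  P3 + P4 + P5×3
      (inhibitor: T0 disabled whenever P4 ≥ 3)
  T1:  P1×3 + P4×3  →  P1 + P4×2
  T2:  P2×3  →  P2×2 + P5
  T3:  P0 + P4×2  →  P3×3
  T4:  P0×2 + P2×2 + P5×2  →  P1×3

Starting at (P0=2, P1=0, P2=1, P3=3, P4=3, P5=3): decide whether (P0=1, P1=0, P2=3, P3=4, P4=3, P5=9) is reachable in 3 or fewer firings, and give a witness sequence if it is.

NO — not reachable within 3 firings

depth 0: 1 marking
depth 1: 2 markings reached so far
depth 2: 3 markings reached so far
depth 3: 5 markings reached so far
target is not among the 5 markings reachable within 3 steps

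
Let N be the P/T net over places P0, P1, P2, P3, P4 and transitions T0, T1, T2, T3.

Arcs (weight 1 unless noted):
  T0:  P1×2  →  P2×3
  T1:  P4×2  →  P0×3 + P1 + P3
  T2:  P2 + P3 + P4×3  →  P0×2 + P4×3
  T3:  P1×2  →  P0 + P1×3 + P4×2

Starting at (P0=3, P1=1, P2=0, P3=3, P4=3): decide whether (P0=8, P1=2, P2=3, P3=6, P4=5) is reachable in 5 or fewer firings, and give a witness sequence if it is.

depth 0: 1 marking
depth 1: 2 markings reached so far
depth 2: 4 markings reached so far
depth 3: 7 markings reached so far
depth 4: 12 markings reached so far
depth 5: 22 markings reached so far
target is not among the 22 markings reachable within 5 steps

NO — not reachable within 5 firings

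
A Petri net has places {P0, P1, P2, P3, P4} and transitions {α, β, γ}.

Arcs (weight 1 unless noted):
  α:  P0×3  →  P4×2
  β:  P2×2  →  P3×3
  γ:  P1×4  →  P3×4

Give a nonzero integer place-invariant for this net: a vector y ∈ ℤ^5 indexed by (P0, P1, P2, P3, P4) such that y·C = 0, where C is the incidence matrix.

y = (P0:0, P1:2, P2:3, P3:2, P4:0)

Incidence matrix C (rows=places, cols=transitions):
        α    β    γ
   P0  -3    0    0
   P1   0    0   -4
   P2   0   -2    0
   P3   0    3    4
   P4   2    0    0

Candidate y = [0, 2, 3, 2, 0]; check y·C column-wise:
  col α: 0·-3 + 2·0 + 3·0 + 2·0 + 0·2 = 0
  col β: 2·0 + 3·-2 + 2·3 = 0
  col γ: 2·-4 + 3·0 + 2·4 = 0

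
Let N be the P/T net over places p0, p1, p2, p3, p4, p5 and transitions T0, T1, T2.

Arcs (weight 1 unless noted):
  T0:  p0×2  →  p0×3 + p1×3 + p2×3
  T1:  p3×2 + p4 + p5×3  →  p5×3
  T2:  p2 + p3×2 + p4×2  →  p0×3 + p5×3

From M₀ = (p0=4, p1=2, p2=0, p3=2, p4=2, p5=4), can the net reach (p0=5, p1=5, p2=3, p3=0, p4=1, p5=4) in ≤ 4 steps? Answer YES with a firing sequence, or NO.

step 1: fire T0:  (p0=4, p1=2, p2=0, p3=2, p4=2, p5=4) → (p0=5, p1=5, p2=3, p3=2, p4=2, p5=4)
step 2: fire T1:  (p0=5, p1=5, p2=3, p3=2, p4=2, p5=4) → (p0=5, p1=5, p2=3, p3=0, p4=1, p5=4)

YES — reachable via ⟨T0, T1⟩ (2 firings)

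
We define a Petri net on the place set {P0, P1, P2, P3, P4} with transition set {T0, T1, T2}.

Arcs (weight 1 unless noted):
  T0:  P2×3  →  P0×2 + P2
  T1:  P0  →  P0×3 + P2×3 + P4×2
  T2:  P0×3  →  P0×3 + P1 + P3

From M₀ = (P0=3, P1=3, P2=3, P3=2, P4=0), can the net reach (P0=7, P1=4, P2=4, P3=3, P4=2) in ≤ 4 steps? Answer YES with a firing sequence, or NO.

YES — reachable via ⟨T0, T1, T2⟩ (3 firings)

step 1: fire T0:  (P0=3, P1=3, P2=3, P3=2, P4=0) → (P0=5, P1=3, P2=1, P3=2, P4=0)
step 2: fire T1:  (P0=5, P1=3, P2=1, P3=2, P4=0) → (P0=7, P1=3, P2=4, P3=2, P4=2)
step 3: fire T2:  (P0=7, P1=3, P2=4, P3=2, P4=2) → (P0=7, P1=4, P2=4, P3=3, P4=2)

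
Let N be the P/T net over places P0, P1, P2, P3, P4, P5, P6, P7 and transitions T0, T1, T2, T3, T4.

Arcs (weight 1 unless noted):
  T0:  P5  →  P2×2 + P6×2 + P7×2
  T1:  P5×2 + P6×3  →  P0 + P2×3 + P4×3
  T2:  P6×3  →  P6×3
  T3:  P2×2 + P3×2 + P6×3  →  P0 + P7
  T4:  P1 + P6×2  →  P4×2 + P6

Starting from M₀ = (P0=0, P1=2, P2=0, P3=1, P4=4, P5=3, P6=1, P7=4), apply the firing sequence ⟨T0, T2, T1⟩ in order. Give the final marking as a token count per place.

(P0=1, P1=2, P2=5, P3=1, P4=7, P5=0, P6=0, P7=6)

step 1: fire T0:  (P0=0, P1=2, P2=0, P3=1, P4=4, P5=3, P6=1, P7=4) → (P0=0, P1=2, P2=2, P3=1, P4=4, P5=2, P6=3, P7=6)
step 2: fire T2:  (P0=0, P1=2, P2=2, P3=1, P4=4, P5=2, P6=3, P7=6) → (P0=0, P1=2, P2=2, P3=1, P4=4, P5=2, P6=3, P7=6)
step 3: fire T1:  (P0=0, P1=2, P2=2, P3=1, P4=4, P5=2, P6=3, P7=6) → (P0=1, P1=2, P2=5, P3=1, P4=7, P5=0, P6=0, P7=6)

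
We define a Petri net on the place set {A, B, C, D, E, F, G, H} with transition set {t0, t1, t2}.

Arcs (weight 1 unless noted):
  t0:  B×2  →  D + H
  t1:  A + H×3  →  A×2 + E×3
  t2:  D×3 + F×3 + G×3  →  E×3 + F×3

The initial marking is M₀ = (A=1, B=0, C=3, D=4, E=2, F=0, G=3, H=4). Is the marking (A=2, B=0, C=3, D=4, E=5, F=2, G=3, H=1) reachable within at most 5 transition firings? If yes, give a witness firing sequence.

NO — not reachable within 5 firings

depth 0: 1 marking
depth 1: 2 markings reached so far
depth 2: 2 markings reached so far
(frontier empty at depth 2; search complete)
target is not among the 2 markings reachable within 5 steps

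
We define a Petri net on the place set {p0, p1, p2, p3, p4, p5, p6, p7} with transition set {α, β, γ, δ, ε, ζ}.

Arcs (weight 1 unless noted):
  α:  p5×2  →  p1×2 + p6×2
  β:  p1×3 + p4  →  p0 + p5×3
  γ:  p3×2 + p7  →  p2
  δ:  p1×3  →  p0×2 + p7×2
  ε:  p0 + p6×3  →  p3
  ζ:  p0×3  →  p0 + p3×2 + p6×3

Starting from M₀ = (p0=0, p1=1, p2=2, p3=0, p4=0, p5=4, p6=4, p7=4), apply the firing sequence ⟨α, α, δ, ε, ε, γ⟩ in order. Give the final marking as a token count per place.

(p0=0, p1=2, p2=3, p3=0, p4=0, p5=0, p6=2, p7=5)

step 1: fire α:  (p0=0, p1=1, p2=2, p3=0, p4=0, p5=4, p6=4, p7=4) → (p0=0, p1=3, p2=2, p3=0, p4=0, p5=2, p6=6, p7=4)
step 2: fire α:  (p0=0, p1=3, p2=2, p3=0, p4=0, p5=2, p6=6, p7=4) → (p0=0, p1=5, p2=2, p3=0, p4=0, p5=0, p6=8, p7=4)
step 3: fire δ:  (p0=0, p1=5, p2=2, p3=0, p4=0, p5=0, p6=8, p7=4) → (p0=2, p1=2, p2=2, p3=0, p4=0, p5=0, p6=8, p7=6)
step 4: fire ε:  (p0=2, p1=2, p2=2, p3=0, p4=0, p5=0, p6=8, p7=6) → (p0=1, p1=2, p2=2, p3=1, p4=0, p5=0, p6=5, p7=6)
step 5: fire ε:  (p0=1, p1=2, p2=2, p3=1, p4=0, p5=0, p6=5, p7=6) → (p0=0, p1=2, p2=2, p3=2, p4=0, p5=0, p6=2, p7=6)
step 6: fire γ:  (p0=0, p1=2, p2=2, p3=2, p4=0, p5=0, p6=2, p7=6) → (p0=0, p1=2, p2=3, p3=0, p4=0, p5=0, p6=2, p7=5)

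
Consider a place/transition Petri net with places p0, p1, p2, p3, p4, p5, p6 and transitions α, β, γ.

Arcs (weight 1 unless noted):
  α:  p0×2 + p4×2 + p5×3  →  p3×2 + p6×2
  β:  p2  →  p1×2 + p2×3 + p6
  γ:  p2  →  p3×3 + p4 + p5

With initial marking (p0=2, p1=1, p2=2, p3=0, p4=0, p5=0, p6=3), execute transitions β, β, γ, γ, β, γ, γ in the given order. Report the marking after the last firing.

(p0=2, p1=7, p2=4, p3=12, p4=4, p5=4, p6=6)

step 1: fire β:  (p0=2, p1=1, p2=2, p3=0, p4=0, p5=0, p6=3) → (p0=2, p1=3, p2=4, p3=0, p4=0, p5=0, p6=4)
step 2: fire β:  (p0=2, p1=3, p2=4, p3=0, p4=0, p5=0, p6=4) → (p0=2, p1=5, p2=6, p3=0, p4=0, p5=0, p6=5)
step 3: fire γ:  (p0=2, p1=5, p2=6, p3=0, p4=0, p5=0, p6=5) → (p0=2, p1=5, p2=5, p3=3, p4=1, p5=1, p6=5)
step 4: fire γ:  (p0=2, p1=5, p2=5, p3=3, p4=1, p5=1, p6=5) → (p0=2, p1=5, p2=4, p3=6, p4=2, p5=2, p6=5)
step 5: fire β:  (p0=2, p1=5, p2=4, p3=6, p4=2, p5=2, p6=5) → (p0=2, p1=7, p2=6, p3=6, p4=2, p5=2, p6=6)
step 6: fire γ:  (p0=2, p1=7, p2=6, p3=6, p4=2, p5=2, p6=6) → (p0=2, p1=7, p2=5, p3=9, p4=3, p5=3, p6=6)
step 7: fire γ:  (p0=2, p1=7, p2=5, p3=9, p4=3, p5=3, p6=6) → (p0=2, p1=7, p2=4, p3=12, p4=4, p5=4, p6=6)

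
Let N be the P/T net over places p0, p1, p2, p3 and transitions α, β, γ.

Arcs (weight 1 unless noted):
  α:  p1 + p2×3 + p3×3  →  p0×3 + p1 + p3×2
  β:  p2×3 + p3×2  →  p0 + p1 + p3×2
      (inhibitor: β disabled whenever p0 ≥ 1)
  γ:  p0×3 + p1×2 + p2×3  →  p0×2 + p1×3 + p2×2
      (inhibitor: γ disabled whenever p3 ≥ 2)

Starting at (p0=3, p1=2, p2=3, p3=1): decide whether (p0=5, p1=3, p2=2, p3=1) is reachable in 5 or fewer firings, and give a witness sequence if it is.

NO — not reachable within 5 firings

depth 0: 1 marking
depth 1: 2 markings reached so far
depth 2: 2 markings reached so far
(frontier empty at depth 2; search complete)
target is not among the 2 markings reachable within 5 steps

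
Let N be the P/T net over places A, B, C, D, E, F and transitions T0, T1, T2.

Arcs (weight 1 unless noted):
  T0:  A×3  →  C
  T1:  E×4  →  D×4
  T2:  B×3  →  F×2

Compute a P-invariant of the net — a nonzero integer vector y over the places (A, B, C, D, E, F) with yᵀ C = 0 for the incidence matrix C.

Incidence matrix C (rows=places, cols=transitions):
       T0   T1   T2
    A  -3    0    0
    B   0    0   -3
    C   1    0    0
    D   0    4    0
    E   0   -4    0
    F   0    0    2

Candidate y = [1, 0, 3, 0, 0, 0]; check y·C column-wise:
  col T0: 1·-3 + 3·1 = 0
  col T1: 1·0 + 3·0 + 0·4 + 0·-4 = 0
  col T2: 1·0 + 0·-3 + 3·0 + 0·2 = 0

y = (A:1, B:0, C:3, D:0, E:0, F:0)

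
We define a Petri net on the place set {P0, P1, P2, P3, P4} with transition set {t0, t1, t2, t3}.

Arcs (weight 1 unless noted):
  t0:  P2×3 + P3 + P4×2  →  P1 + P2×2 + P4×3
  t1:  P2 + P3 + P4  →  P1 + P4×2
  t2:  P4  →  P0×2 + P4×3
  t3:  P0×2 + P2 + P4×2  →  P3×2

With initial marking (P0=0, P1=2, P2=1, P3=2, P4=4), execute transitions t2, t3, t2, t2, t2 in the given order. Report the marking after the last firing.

step 1: fire t2:  (P0=0, P1=2, P2=1, P3=2, P4=4) → (P0=2, P1=2, P2=1, P3=2, P4=6)
step 2: fire t3:  (P0=2, P1=2, P2=1, P3=2, P4=6) → (P0=0, P1=2, P2=0, P3=4, P4=4)
step 3: fire t2:  (P0=0, P1=2, P2=0, P3=4, P4=4) → (P0=2, P1=2, P2=0, P3=4, P4=6)
step 4: fire t2:  (P0=2, P1=2, P2=0, P3=4, P4=6) → (P0=4, P1=2, P2=0, P3=4, P4=8)
step 5: fire t2:  (P0=4, P1=2, P2=0, P3=4, P4=8) → (P0=6, P1=2, P2=0, P3=4, P4=10)

(P0=6, P1=2, P2=0, P3=4, P4=10)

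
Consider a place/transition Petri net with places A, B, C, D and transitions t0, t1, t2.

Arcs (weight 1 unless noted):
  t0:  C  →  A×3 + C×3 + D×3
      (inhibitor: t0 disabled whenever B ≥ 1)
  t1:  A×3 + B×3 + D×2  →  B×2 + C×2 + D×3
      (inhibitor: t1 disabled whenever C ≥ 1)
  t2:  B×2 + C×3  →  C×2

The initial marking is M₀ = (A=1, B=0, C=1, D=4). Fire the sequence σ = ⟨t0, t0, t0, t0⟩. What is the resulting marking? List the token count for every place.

step 1: fire t0:  (A=1, B=0, C=1, D=4) → (A=4, B=0, C=3, D=7)
step 2: fire t0:  (A=4, B=0, C=3, D=7) → (A=7, B=0, C=5, D=10)
step 3: fire t0:  (A=7, B=0, C=5, D=10) → (A=10, B=0, C=7, D=13)
step 4: fire t0:  (A=10, B=0, C=7, D=13) → (A=13, B=0, C=9, D=16)

(A=13, B=0, C=9, D=16)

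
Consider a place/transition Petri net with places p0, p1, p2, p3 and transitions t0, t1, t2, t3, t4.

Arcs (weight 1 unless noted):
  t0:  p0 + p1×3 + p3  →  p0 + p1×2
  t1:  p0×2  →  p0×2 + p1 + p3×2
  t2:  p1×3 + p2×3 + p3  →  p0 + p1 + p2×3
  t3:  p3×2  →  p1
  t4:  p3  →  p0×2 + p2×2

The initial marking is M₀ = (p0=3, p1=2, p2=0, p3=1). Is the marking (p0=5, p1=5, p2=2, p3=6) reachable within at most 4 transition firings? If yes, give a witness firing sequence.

YES — reachable via ⟨t1, t1, t1, t4⟩ (4 firings)

step 1: fire t1:  (p0=3, p1=2, p2=0, p3=1) → (p0=3, p1=3, p2=0, p3=3)
step 2: fire t1:  (p0=3, p1=3, p2=0, p3=3) → (p0=3, p1=4, p2=0, p3=5)
step 3: fire t1:  (p0=3, p1=4, p2=0, p3=5) → (p0=3, p1=5, p2=0, p3=7)
step 4: fire t4:  (p0=3, p1=5, p2=0, p3=7) → (p0=5, p1=5, p2=2, p3=6)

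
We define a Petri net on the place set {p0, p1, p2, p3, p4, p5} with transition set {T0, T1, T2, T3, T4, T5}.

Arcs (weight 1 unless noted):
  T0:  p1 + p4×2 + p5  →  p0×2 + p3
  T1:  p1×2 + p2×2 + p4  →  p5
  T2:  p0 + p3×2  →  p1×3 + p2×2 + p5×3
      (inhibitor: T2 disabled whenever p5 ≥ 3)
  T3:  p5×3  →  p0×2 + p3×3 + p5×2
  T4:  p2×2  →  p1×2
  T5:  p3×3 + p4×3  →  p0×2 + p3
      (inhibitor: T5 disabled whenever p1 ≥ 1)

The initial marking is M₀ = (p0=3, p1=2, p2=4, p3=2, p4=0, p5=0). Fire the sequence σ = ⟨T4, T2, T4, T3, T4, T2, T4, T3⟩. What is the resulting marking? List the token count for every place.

(p0=5, p1=16, p2=0, p3=4, p4=0, p5=4)

step 1: fire T4:  (p0=3, p1=2, p2=4, p3=2, p4=0, p5=0) → (p0=3, p1=4, p2=2, p3=2, p4=0, p5=0)
step 2: fire T2:  (p0=3, p1=4, p2=2, p3=2, p4=0, p5=0) → (p0=2, p1=7, p2=4, p3=0, p4=0, p5=3)
step 3: fire T4:  (p0=2, p1=7, p2=4, p3=0, p4=0, p5=3) → (p0=2, p1=9, p2=2, p3=0, p4=0, p5=3)
step 4: fire T3:  (p0=2, p1=9, p2=2, p3=0, p4=0, p5=3) → (p0=4, p1=9, p2=2, p3=3, p4=0, p5=2)
step 5: fire T4:  (p0=4, p1=9, p2=2, p3=3, p4=0, p5=2) → (p0=4, p1=11, p2=0, p3=3, p4=0, p5=2)
step 6: fire T2:  (p0=4, p1=11, p2=0, p3=3, p4=0, p5=2) → (p0=3, p1=14, p2=2, p3=1, p4=0, p5=5)
step 7: fire T4:  (p0=3, p1=14, p2=2, p3=1, p4=0, p5=5) → (p0=3, p1=16, p2=0, p3=1, p4=0, p5=5)
step 8: fire T3:  (p0=3, p1=16, p2=0, p3=1, p4=0, p5=5) → (p0=5, p1=16, p2=0, p3=4, p4=0, p5=4)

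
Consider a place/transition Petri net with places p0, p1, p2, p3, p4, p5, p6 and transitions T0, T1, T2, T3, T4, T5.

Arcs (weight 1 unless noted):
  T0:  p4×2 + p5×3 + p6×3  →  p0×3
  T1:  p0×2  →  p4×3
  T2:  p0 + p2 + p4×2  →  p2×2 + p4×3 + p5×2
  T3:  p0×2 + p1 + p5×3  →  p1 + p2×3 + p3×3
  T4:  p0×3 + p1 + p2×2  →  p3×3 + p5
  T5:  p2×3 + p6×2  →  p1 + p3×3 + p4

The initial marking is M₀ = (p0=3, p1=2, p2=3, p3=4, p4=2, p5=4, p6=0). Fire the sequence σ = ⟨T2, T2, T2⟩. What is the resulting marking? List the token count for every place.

step 1: fire T2:  (p0=3, p1=2, p2=3, p3=4, p4=2, p5=4, p6=0) → (p0=2, p1=2, p2=4, p3=4, p4=3, p5=6, p6=0)
step 2: fire T2:  (p0=2, p1=2, p2=4, p3=4, p4=3, p5=6, p6=0) → (p0=1, p1=2, p2=5, p3=4, p4=4, p5=8, p6=0)
step 3: fire T2:  (p0=1, p1=2, p2=5, p3=4, p4=4, p5=8, p6=0) → (p0=0, p1=2, p2=6, p3=4, p4=5, p5=10, p6=0)

(p0=0, p1=2, p2=6, p3=4, p4=5, p5=10, p6=0)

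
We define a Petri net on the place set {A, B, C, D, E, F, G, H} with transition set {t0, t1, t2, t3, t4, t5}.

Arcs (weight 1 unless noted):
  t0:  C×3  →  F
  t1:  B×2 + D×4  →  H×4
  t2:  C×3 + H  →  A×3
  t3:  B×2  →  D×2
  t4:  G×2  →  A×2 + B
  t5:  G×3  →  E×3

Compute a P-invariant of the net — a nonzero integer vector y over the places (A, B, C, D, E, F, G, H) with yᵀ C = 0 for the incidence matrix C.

Incidence matrix C (rows=places, cols=transitions):
       t0   t1   t2   t3   t4   t5
    A   0    0    3    0    2    0
    B   0   -2    0   -2    1    0
    C  -3    0   -3    0    0    0
    D   0   -4    0    2    0    0
    E   0    0    0    0    0    3
    F   1    0    0    0    0    0
    G   0    0    0    0   -2   -3
    H   0    4   -1    0    0    0

Candidate y = [1, 0, 1, 0, 1, 3, 1, 0]; check y·C column-wise:
  col t0: 1·0 + 1·-3 + 1·0 + 3·1 + 1·0 = 0
  col t1: 1·0 + 0·-2 + 1·0 + 0·-4 + 1·0 + 3·0 + 1·0 + 0·4 = 0
  col t2: 1·3 + 1·-3 + 1·0 + 3·0 + 1·0 + 0·-1 = 0
  col t3: 1·0 + 0·-2 + 1·0 + 0·2 + 1·0 + 3·0 + 1·0 = 0
  col t4: 1·2 + 0·1 + 1·0 + 1·0 + 3·0 + 1·-2 = 0
  col t5: 1·0 + 1·0 + 1·3 + 3·0 + 1·-3 = 0

y = (A:1, B:0, C:1, D:0, E:1, F:3, G:1, H:0)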